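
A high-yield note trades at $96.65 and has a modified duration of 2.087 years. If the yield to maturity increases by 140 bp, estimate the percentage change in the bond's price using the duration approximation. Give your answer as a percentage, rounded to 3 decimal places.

Duration approximation: ΔP/P ≈ -D_mod · Δy = -2.087 × (+0.014) = -0.029218.
As a percentage: -2.9218%.

-2.922%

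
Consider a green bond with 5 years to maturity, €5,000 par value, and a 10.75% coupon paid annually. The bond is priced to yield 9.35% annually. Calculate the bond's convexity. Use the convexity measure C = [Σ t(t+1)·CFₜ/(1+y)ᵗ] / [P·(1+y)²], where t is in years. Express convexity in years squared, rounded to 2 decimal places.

With y = 0.0935:
  t   CF        PV=CF/(1+0.0935)^t    t·PV        t(t+1)·PV
  1       537.50       491.5409       491.5409         983.0818
  2       537.50       449.5116       899.0232       2,697.0695
  3       537.50       411.0760     1,233.2280       4,932.9118
  4       537.50       375.9268     1,503.7073       7,518.5365
  5     5,537.50     3,541.7655    17,708.8275     106,252.9648
  Σ                  5,269.8208    21,836.3268     122,384.5645
P = 5,269.8208.
Convexity = Σ t(t+1)·PV / [P·(1+y)²] = 122,384.5645 / (5,269.8208 × 1.195742) = 19.42197.

19.42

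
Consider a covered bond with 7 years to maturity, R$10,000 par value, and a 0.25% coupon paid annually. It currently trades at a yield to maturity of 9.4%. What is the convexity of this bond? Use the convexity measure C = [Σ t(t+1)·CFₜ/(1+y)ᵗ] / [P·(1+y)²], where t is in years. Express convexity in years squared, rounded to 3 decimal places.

46.121

With y = 0.094:
  t   CF        PV=CF/(1+0.094)^t    t·PV        t(t+1)·PV
  1        25.00        22.8519        22.8519          45.7038
  2        25.00        20.8884        41.7768         125.3305
  3        25.00        19.0936        57.2808         229.1233
  4        25.00        17.4530        69.8121         349.0605
  5        25.00        15.9534        79.7670         478.6022
  6        25.00        14.5826        87.4958         612.4708
  7    10,025.00     5,345.1898    37,416.3283     299,330.6263
  Σ                  5,456.0128    37,775.3128     301,170.9173
P = 5,456.0128.
Convexity = Σ t(t+1)·PV / [P·(1+y)²] = 301,170.9173 / (5,456.0128 × 1.196836) = 46.12146.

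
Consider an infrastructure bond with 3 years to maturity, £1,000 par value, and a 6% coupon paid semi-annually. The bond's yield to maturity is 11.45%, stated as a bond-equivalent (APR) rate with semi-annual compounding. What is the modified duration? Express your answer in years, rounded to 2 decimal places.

Periodic yield y = 0.05725. First find Macaulay duration:
  t   CF        PV=CF/(1+0.05725)^t    t·PV
  1        30.00        28.3755        28.3755
  2        30.00        26.8390        53.6779
  3        30.00        25.3856        76.1569
  4        30.00        24.0110        96.0441
  5        30.00        22.7108       113.5541
  6     1,030.00       737.5153     4,425.0921
  Σ                    864.8373     4,792.9006
P = 864.8373; Macaulay duration = 4,792.9006 / 864.8373 = 5.54197 half-year periods = 2.77098 years.
Modified duration = D_Mac / (1 + y) = 2.77098 / 1.05725 = 2.62094 years.

2.62 years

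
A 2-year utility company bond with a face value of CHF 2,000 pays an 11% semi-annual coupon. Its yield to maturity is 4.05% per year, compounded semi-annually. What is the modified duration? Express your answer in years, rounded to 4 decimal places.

Periodic yield y = 0.02025. First find Macaulay duration:
  t   CF        PV=CF/(1+0.02025)^t    t·PV
  1       110.00       107.8167       107.8167
  2       110.00       105.6768       211.3535
  3       110.00       103.5793       310.7378
  4     2,110.00     1,947.4039     7,789.6157
  Σ                  2,264.4767     8,419.5238
P = 2,264.4767; Macaulay duration = 8,419.5238 / 2,264.4767 = 3.71809 half-year periods = 1.85904 years.
Modified duration = D_Mac / (1 + y) = 1.85904 / 1.02025 = 1.82215 years.

1.8221 years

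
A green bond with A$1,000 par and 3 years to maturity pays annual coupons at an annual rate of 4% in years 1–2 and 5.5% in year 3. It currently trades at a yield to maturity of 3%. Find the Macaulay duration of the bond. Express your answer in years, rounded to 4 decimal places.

Periodic yield y = 0.03. Discount each cash flow and weight by its year:
  t   CF        PV=CF/(1+0.03)^t    t·PV
  1        40.00        38.8350        38.8350
  2        40.00        37.7038        75.4077
  3     1,055.00       965.4745     2,896.4234
  Σ                  1,042.0132     3,010.6660
Price P = Σ PV = 1,042.0132.
Macaulay duration = Σ(t·PV) / P = 3,010.6660 / 1,042.0132 = 2.88928 years.

2.8893 years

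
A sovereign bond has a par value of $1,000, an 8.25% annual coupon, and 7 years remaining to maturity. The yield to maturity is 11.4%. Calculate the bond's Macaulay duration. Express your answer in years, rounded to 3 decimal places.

5.459 years

Periodic yield y = 0.114. Discount each cash flow and weight by its year:
  t   CF        PV=CF/(1+0.114)^t    t·PV
  1        82.50        74.0575        74.0575
  2        82.50        66.4789       132.9577
  3        82.50        59.6758       179.0275
  4        82.50        53.5690       214.2758
  5        82.50        48.0870       240.4352
  6        82.50        43.1661       258.9966
  7     1,082.50       508.4305     3,559.0133
  Σ                    853.4647     4,658.7635
Price P = Σ PV = 853.4647.
Macaulay duration = Σ(t·PV) / P = 4,658.7635 / 853.4647 = 5.45865 years.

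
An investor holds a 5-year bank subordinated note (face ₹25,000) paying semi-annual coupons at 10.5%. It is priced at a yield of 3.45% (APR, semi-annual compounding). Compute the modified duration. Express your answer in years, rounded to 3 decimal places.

4.089 years

Periodic yield y = 0.01725. First find Macaulay duration:
  t   CF        PV=CF/(1+0.01725)^t    t·PV
  1     1,312.50     1,290.2433     1,290.2433
  2     1,312.50     1,268.3640     2,536.7280
  3     1,312.50     1,246.8558     3,740.5673
  4     1,312.50     1,225.7122     4,902.8489
  5     1,312.50     1,204.9272     6,024.6362
  6     1,312.50     1,184.4947     7,106.9682
  7     1,312.50     1,164.4086     8,150.8605
  8     1,312.50     1,144.6632     9,157.3057
  9     1,312.50     1,125.2526    10,127.2734
  10   26,312.50    22,176.0978   221,760.9778
  Σ                 33,031.0195   274,798.4093
P = 33,031.0195; Macaulay duration = 274,798.4093 / 33,031.0195 = 8.31940 half-year periods = 4.15970 years.
Modified duration = D_Mac / (1 + y) = 4.15970 / 1.01725 = 4.08916 years.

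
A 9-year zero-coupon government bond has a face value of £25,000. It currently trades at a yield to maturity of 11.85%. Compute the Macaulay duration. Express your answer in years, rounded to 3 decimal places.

A zero-coupon bond has a single cash flow at maturity, so its Macaulay duration equals its maturity: 9 years.

9.000 years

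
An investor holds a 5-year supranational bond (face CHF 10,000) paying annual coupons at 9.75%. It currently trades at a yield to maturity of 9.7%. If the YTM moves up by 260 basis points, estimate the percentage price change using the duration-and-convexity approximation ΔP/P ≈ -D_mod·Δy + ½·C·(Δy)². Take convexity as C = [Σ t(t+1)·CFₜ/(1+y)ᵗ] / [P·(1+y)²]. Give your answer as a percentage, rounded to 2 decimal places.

With y = 0.097:
  t   CF        PV=CF/(1+0.097)^t    t·PV        t(t+1)·PV
  1       975.00       888.7876       888.7876       1,777.5752
  2       975.00       810.1984     1,620.3967       4,861.1902
  3       975.00       738.5582     2,215.6746       8,862.6986
  4       975.00       673.2527     2,693.0108      13,465.0541
  5    10,975.00     6,908.3032    34,541.5161     207,249.0964
  Σ                 10,019.1001    41,959.3858     236,215.6144
P = 10,019.1001; D_Mac = 4.18794 yrs; D_mod = 3.81763 yrs; C = 19.59145.
Duration effect: -3.81763 × (+0.026) = -0.099258
Convexity effect: 0.5 × 19.59145 × (0.026)² = +0.0066219
ΔP/P ≈ -0.099258 + 0.0066219 = -0.092636 = -9.2636%.

-9.26%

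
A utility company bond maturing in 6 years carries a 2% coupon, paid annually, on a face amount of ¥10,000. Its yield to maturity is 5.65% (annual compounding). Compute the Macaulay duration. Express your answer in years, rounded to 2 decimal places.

5.68 years

Periodic yield y = 0.0565. Discount each cash flow and weight by its year:
  t   CF        PV=CF/(1+0.0565)^t    t·PV
  1       200.00       189.3043       189.3043
  2       200.00       179.1806       358.3612
  3       200.00       169.5983       508.7949
  4       200.00       160.5284       642.1138
  5       200.00       151.9436       759.7181
  6    10,200.00     7,334.7136    44,008.2819
  Σ                  8,185.2689    46,466.5742
Price P = Σ PV = 8,185.2689.
Macaulay duration = Σ(t·PV) / P = 46,466.5742 / 8,185.2689 = 5.67685 years.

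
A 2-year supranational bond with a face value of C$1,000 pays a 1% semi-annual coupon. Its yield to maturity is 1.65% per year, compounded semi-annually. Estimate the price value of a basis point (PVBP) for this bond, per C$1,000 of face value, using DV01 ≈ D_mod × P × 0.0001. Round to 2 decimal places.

Periodic yield y = 0.00825.
  t   CF        PV=CF/(1+0.00825)^t    t·PV
  1         5.00         4.9591         4.9591
  2         5.00         4.9185         9.8370
  3         5.00         4.8783        14.6348
  4     1,005.00       972.5079     3,890.0316
  Σ                    987.2638     3,919.4625
P = 987.2638; D_Mac = 3.97003 half-year periods = 1.98501 yrs; D_mod = 1.96877 yrs.
DV01 ≈ 1.96877 × 987.2638 × 0.0001 = 0.194370.

C$0.19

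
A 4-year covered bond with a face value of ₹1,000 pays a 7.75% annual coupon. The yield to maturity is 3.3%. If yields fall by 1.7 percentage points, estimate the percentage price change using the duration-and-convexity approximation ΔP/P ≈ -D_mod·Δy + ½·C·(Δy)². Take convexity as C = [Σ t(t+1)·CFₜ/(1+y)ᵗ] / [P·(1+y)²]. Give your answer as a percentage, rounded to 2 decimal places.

With y = 0.033:
  t   CF        PV=CF/(1+0.033)^t    t·PV        t(t+1)·PV
  1        77.50        75.0242        75.0242         150.0484
  2        77.50        72.6275       145.2550         435.7650
  3        77.50        70.3074       210.9221         843.6882
  4     1,077.50       946.2720     3,785.0880      18,925.4401
  Σ                  1,164.2311     4,216.2893      20,354.9417
P = 1,164.2311; D_Mac = 3.62152 yrs; D_mod = 3.50583 yrs; C = 16.38438.
Duration effect: -3.50583 × (-0.017) = +0.059599
Convexity effect: 0.5 × 16.38438 × (-0.017)² = +0.0023675
ΔP/P ≈ +0.059599 + 0.0023675 = +0.061967 = +6.1967%.

+6.20%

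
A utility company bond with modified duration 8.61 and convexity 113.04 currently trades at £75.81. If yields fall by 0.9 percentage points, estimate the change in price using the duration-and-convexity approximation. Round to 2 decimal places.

Duration effect: -D_mod·Δy = -8.61 × (-0.009) = +0.077490
Convexity effect: ½·C·(Δy)² = 0.5 × 113.04 × (-0.009)² = +0.00457812
ΔP/P ≈ +0.077490 + 0.00457812 = +0.08206812
ΔP ≈ 75.81 × (+0.08206812) = +6.2215841772.

+£6.22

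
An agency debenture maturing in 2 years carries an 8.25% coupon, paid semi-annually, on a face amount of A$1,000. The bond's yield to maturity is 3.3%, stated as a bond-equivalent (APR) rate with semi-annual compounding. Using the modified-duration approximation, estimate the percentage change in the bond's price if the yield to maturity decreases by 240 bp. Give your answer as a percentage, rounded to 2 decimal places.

+4.46%

Periodic yield y = 0.0165. Modified duration first:
  t   CF        PV=CF/(1+0.0165)^t    t·PV
  1        41.25        40.5804        40.5804
  2        41.25        39.9217        79.8434
  3        41.25        39.2737       117.8211
  4     1,041.25       975.2714     3,901.0855
  Σ                  1,095.0472     4,139.3305
P = 1,095.0472; D_Mac = 3.78005 half-year periods = 1.89002 yrs; D_mod = 1.89002/(1+0.0165) = 1.85934 yrs.
ΔP/P ≈ -D_mod · Δy = -1.85934 × (-0.024) = +0.044624 = +4.4624%.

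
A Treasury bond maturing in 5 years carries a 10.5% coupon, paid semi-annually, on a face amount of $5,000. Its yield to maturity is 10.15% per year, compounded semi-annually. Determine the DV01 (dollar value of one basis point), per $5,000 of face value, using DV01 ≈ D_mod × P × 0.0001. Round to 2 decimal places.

$1.94

Periodic yield y = 0.05075.
  t   CF        PV=CF/(1+0.05075)^t    t·PV
  1       262.50       249.8216       249.8216
  2       262.50       237.7555       475.5109
  3       262.50       226.2722       678.8165
  4       262.50       215.3435       861.3739
  5       262.50       204.9426     1,024.7132
  6       262.50       195.0441     1,170.2649
  7       262.50       185.6237     1,299.3662
  8       262.50       176.6583     1,413.2666
  9       262.50       168.1259     1,513.1334
  10    5,262.50     3,207.7323    32,077.3234
  Σ                  5,067.3198    40,763.5905
P = 5,067.3198; D_Mac = 8.04441 half-year periods = 4.02220 yrs; D_mod = 3.82794 yrs.
DV01 ≈ 3.82794 × 5,067.3198 × 0.0001 = 1.939738.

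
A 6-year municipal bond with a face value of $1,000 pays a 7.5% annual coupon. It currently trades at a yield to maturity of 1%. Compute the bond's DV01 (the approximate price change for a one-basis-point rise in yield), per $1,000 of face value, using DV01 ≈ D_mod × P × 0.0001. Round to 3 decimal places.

Periodic yield y = 0.01.
  t   CF        PV=CF/(1+0.01)^t    t·PV
  1        75.00        74.2574        74.2574
  2        75.00        73.5222       147.0444
  3        75.00        72.7943       218.3828
  4        75.00        72.0735       288.2941
  5        75.00        71.3599       356.7996
  6     1,075.00     1,012.6986     6,076.1918
  Σ                  1,376.7060     7,160.9701
P = 1,376.7060; D_Mac = 5.20152 yrs; D_mod = 5.15002 yrs.
DV01 ≈ 5.15002 × 1,376.7060 × 0.0001 = 0.709007.

$0.709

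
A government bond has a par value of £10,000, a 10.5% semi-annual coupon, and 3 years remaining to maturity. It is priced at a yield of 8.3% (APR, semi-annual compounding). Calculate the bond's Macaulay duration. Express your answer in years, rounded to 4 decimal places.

Periodic yield y = 0.0415. Discount each cash flow and weight by its period:
  t   CF        PV=CF/(1+0.0415)^t    t·PV
  1       525.00       504.0807       504.0807
  2       525.00       483.9949       967.9897
  3       525.00       464.7094     1,394.1283
  4       525.00       446.1924     1,784.7698
  5       525.00       428.4133     2,142.0664
  6    10,525.00     8,246.4392    49,478.6349
  Σ                 10,573.8298    56,271.6698
Price P = Σ PV = 10,573.8298.
Macaulay duration = Σ(t·PV) / P = 56,271.6698 / 10,573.8298 = 5.32179 half-year periods.
In years: 5.32179 / 2 = 2.66089 years.

2.6609 years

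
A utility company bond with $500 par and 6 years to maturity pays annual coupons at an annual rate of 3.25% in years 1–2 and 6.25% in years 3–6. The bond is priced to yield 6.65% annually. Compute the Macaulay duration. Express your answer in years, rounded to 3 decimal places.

5.392 years

Periodic yield y = 0.0665. Discount each cash flow and weight by its year:
  t   CF        PV=CF/(1+0.0665)^t    t·PV
  1        16.25        15.2368        15.2368
  2        16.25        14.2867        28.5734
  3        31.25        25.7613        77.2838
  4        31.25        24.1550        96.6199
  5        31.25        22.6488       113.2441
  6       531.25       361.0221     2,166.1326
  Σ                    463.1106     2,497.0906
Price P = Σ PV = 463.1106.
Macaulay duration = Σ(t·PV) / P = 2,497.0906 / 463.1106 = 5.39200 years.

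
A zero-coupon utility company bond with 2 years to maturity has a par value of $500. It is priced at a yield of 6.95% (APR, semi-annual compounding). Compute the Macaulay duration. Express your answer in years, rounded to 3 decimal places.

2.000 years

A zero-coupon bond has a single cash flow at maturity, so its Macaulay duration equals its maturity: 2 years.
(Equivalently: 4 semi-annual periods ÷ 2 = 2 years.)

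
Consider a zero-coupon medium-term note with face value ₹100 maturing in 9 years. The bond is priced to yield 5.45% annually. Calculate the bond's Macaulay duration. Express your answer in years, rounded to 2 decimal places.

9.00 years

A zero-coupon bond has a single cash flow at maturity, so its Macaulay duration equals its maturity: 9 years.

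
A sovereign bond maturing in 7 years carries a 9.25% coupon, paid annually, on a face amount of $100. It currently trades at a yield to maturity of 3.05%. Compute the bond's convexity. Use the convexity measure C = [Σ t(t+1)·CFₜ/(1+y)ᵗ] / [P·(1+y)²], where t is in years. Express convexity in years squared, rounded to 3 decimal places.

With y = 0.0305:
  t   CF        PV=CF/(1+0.0305)^t    t·PV        t(t+1)·PV
  1         9.25         8.9762         8.9762          17.9525
  2         9.25         8.7106        17.4211          52.2633
  3         9.25         8.4527        25.3582         101.4329
  4         9.25         8.2026        32.8103         164.0513
  5         9.25         7.9598        39.7990         238.7938
  6         9.25         7.7242        46.3452         324.4166
  7       109.25        88.5290       619.7029       4,957.6230
  Σ                    138.5551       790.4129       5,856.5334
P = 138.5551.
Convexity = Σ t(t+1)·PV / [P·(1+y)²] = 5,856.5334 / (138.5551 × 1.061930) = 39.80359.

39.804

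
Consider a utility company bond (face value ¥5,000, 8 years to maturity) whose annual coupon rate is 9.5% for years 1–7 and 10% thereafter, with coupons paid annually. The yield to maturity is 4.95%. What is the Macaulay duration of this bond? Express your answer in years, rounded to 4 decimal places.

6.2212 years

Periodic yield y = 0.0495. Discount each cash flow and weight by its year:
  t   CF        PV=CF/(1+0.0495)^t    t·PV
  1       475.00       452.5965       452.5965
  2       475.00       431.2496       862.4992
  3       475.00       410.9096     1,232.7288
  4       475.00       391.5289     1,566.1156
  5       475.00       373.0623     1,865.3116
  6       475.00       355.4667     2,132.8003
  7       475.00       338.7010     2,370.9072
  8     5,500.00     3,736.8283    29,894.6266
  Σ                  6,490.3430    40,377.5859
Price P = Σ PV = 6,490.3430.
Macaulay duration = Σ(t·PV) / P = 40,377.5859 / 6,490.3430 = 6.22118 years.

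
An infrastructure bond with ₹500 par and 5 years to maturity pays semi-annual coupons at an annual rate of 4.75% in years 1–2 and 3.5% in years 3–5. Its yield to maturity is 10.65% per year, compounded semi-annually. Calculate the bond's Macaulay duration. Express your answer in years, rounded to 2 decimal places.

Periodic yield y = 0.05325. Discount each cash flow and weight by its period:
  t   CF        PV=CF/(1+0.05325)^t    t·PV
  1       11.875        11.2746        11.2746
  2       11.875        10.7046        21.4092
  3       11.875        10.1634        30.4902
  4       11.875         9.6496        38.5983
  5        8.750         6.7507        33.7536
  6        8.750         6.4094        38.4566
  7        8.750         6.0854        42.5977
  8        8.750         5.7777        46.2217
  9        8.750         5.4856        49.3705
  10     508.750       302.8236     3,028.2362
  Σ                    375.1247     3,340.4086
Price P = Σ PV = 375.1247.
Macaulay duration = Σ(t·PV) / P = 3,340.4086 / 375.1247 = 8.90480 half-year periods.
In years: 8.90480 / 2 = 4.45240 years.

4.45 years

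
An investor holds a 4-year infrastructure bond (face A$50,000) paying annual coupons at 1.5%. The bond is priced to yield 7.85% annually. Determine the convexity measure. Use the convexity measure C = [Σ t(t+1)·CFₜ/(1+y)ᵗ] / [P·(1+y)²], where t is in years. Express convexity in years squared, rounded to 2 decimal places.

16.62

With y = 0.0785:
  t   CF        PV=CF/(1+0.0785)^t    t·PV        t(t+1)·PV
  1       750.00       695.4103       695.4103       1,390.8206
  2       750.00       644.7940     1,289.5879       3,868.7638
  3       750.00       597.8618     1,793.5854       7,174.3418
  4    50,750.00    37,510.7242   150,042.8968     750,214.4838
  Σ                 39,448.7903   153,821.4804     762,648.4100
P = 39,448.7903.
Convexity = Σ t(t+1)·PV / [P·(1+y)²] = 762,648.4100 / (39,448.7903 × 1.163162) = 16.62074.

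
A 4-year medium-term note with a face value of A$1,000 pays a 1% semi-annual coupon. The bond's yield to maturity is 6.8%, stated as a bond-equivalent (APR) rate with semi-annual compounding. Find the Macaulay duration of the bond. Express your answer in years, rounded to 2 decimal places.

Periodic yield y = 0.034. Discount each cash flow and weight by its period:
  t   CF        PV=CF/(1+0.034)^t    t·PV
  1         5.00         4.8356         4.8356
  2         5.00         4.6766         9.3532
  3         5.00         4.5228        13.5684
  4         5.00         4.3741        17.4964
  5         5.00         4.2303        21.1513
  6         5.00         4.0912        24.5470
  7         5.00         3.9566        27.6965
  8     1,005.00       769.1335     6,153.0683
  Σ                    799.8207     6,271.7166
Price P = Σ PV = 799.8207.
Macaulay duration = Σ(t·PV) / P = 6,271.7166 / 799.8207 = 7.84140 half-year periods.
In years: 7.84140 / 2 = 3.92070 years.

3.92 years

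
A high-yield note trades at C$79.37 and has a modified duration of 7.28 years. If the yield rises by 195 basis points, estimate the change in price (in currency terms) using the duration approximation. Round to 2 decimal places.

Duration approximation: ΔP/P ≈ -D_mod · Δy = -7.28 × (+0.0195) = -0.141960.
ΔP ≈ 79.37 × (-0.141960) = -11.2673652.

-C$11.27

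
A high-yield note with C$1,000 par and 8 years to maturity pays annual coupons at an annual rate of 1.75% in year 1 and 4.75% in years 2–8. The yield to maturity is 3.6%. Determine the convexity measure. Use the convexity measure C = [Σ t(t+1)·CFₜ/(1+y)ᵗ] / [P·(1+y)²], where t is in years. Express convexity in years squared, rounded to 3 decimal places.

56.230

With y = 0.036:
  t   CF        PV=CF/(1+0.036)^t    t·PV        t(t+1)·PV
  1        17.50        16.8919        16.8919          33.7838
  2        47.50        44.2562        88.5124         265.5372
  3        47.50        42.7183       128.1550         512.6201
  4        47.50        41.2339       164.9357         824.6783
  5        47.50        39.8011       199.0054       1,194.0323
  6        47.50        38.4180       230.5082       1,613.5572
  7        47.50        37.0830       259.5813       2,076.6502
  8     1,047.50       789.3616     6,314.8927      56,834.0343
  Σ                  1,049.7641     7,402.4825      63,354.8934
P = 1,049.7641.
Convexity = Σ t(t+1)·PV / [P·(1+y)²] = 63,354.8934 / (1,049.7641 × 1.073296) = 56.23011.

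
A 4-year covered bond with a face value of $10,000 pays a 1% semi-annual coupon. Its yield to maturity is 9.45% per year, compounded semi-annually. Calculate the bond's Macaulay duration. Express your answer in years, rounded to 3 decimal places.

Periodic yield y = 0.04725. Discount each cash flow and weight by its period:
  t   CF        PV=CF/(1+0.04725)^t    t·PV
  1        50.00        47.7441        47.7441
  2        50.00        45.5900        91.1799
  3        50.00        43.5330       130.5991
  4        50.00        41.5689       166.2756
  5        50.00        39.6934       198.4669
  6        50.00        37.9025       227.4150
  7        50.00        36.1924       253.3468
  8    10,050.00     6,946.4531    55,571.6250
  Σ                  7,238.6774    56,686.6524
Price P = Σ PV = 7,238.6774.
Macaulay duration = Σ(t·PV) / P = 56,686.6524 / 7,238.6774 = 7.83108 half-year periods.
In years: 7.83108 / 2 = 3.91554 years.

3.916 years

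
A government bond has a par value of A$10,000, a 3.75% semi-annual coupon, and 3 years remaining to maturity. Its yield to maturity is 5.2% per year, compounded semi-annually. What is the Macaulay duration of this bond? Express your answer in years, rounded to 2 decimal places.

Periodic yield y = 0.026. Discount each cash flow and weight by its period:
  t   CF        PV=CF/(1+0.026)^t    t·PV
  1       187.50       182.7485       182.7485
  2       187.50       178.1175       356.2350
  3       187.50       173.6038       520.8114
  4       187.50       169.2045       676.8179
  5       187.50       164.9166       824.5832
  6    10,187.50     8,733.4021    52,400.4127
  Σ                  9,601.9930    54,961.6086
Price P = Σ PV = 9,601.9930.
Macaulay duration = Σ(t·PV) / P = 54,961.6086 / 9,601.9930 = 5.72398 half-year periods.
In years: 5.72398 / 2 = 2.86199 years.

2.86 years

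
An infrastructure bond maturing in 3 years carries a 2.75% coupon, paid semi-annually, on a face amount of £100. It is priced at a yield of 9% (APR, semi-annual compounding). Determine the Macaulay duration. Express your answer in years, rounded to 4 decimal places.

2.8889 years

Periodic yield y = 0.045. Discount each cash flow and weight by its period:
  t   CF        PV=CF/(1+0.045)^t    t·PV
  1        1.375         1.3158         1.3158
  2        1.375         1.2591         2.5183
  3        1.375         1.2049         3.6147
  4        1.375         1.1530         4.6121
  5        1.375         1.1034         5.5169
  6      101.375        77.8454       467.0726
  Σ                     83.8816       484.6503
Price P = Σ PV = 83.8816.
Macaulay duration = Σ(t·PV) / P = 484.6503 / 83.8816 = 5.77779 half-year periods.
In years: 5.77779 / 2 = 2.88889 years.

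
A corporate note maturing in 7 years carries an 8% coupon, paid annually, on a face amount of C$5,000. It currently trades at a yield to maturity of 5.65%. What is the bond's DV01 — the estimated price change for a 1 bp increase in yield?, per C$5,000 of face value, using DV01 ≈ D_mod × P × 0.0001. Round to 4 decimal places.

C$3.0639

Periodic yield y = 0.0565.
  t   CF        PV=CF/(1+0.0565)^t    t·PV
  1       400.00       378.6086       378.6086
  2       400.00       358.3612       716.7224
  3       400.00       339.1966     1,017.5898
  4       400.00       321.0569     1,284.2275
  5       400.00       303.8873     1,519.4363
  6       400.00       287.6358     1,725.8150
  7     5,400.00     3,675.4223    25,727.9563
  Σ                  5,664.1687    32,370.3559
P = 5,664.1687; D_Mac = 5.71493 yrs; D_mod = 5.40931 yrs.
DV01 ≈ 5.40931 × 5,664.1687 × 0.0001 = 3.063924.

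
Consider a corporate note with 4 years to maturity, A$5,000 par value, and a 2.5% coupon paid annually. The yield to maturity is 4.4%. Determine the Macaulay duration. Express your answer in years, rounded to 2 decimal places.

Periodic yield y = 0.044. Discount each cash flow and weight by its year:
  t   CF        PV=CF/(1+0.044)^t    t·PV
  1       125.00       119.7318       119.7318
  2       125.00       114.6856       229.3713
  3       125.00       109.8521       329.5564
  4     5,125.00     4,314.1166    17,256.4662
  Σ                  4,658.3861    17,935.1257
Price P = Σ PV = 4,658.3861.
Macaulay duration = Σ(t·PV) / P = 17,935.1257 / 4,658.3861 = 3.85007 years.

3.85 years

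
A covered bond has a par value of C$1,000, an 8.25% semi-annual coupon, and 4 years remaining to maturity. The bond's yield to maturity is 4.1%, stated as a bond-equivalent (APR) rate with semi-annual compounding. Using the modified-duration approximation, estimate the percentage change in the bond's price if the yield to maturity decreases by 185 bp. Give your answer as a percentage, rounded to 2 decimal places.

Periodic yield y = 0.0205. Modified duration first:
  t   CF        PV=CF/(1+0.0205)^t    t·PV
  1        41.25        40.4214        40.4214
  2        41.25        39.6094        79.2187
  3        41.25        38.8137       116.4411
  4        41.25        38.0340       152.1360
  5        41.25        37.2700       186.3498
  6        41.25        36.5213       219.1276
  7        41.25        35.7876       250.5134
  8     1,041.25       885.2194     7,081.7555
  Σ                  1,151.6767     8,125.9635
P = 1,151.6767; D_Mac = 7.05577 half-year periods = 3.52788 yrs; D_mod = 3.52788/(1+0.0205) = 3.45702 yrs.
ΔP/P ≈ -D_mod · Δy = -3.45702 × (-0.0185) = +0.063955 = +6.3955%.

+6.40%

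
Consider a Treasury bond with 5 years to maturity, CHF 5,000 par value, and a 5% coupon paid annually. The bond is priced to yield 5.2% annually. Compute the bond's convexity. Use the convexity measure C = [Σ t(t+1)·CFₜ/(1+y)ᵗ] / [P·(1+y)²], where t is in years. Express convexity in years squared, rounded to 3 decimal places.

23.830

With y = 0.052:
  t   CF        PV=CF/(1+0.052)^t    t·PV        t(t+1)·PV
  1       250.00       237.6426       237.6426         475.2852
  2       250.00       225.8960       451.7920       1,355.3760
  3       250.00       214.7300       644.1901       2,576.7604
  4       250.00       204.1160       816.4640       4,082.3200
  5     5,250.00     4,074.5589    20,372.7947     122,236.7682
  Σ                  4,956.9436    22,522.8834     130,726.5097
P = 4,956.9436.
Convexity = Σ t(t+1)·PV / [P·(1+y)²] = 130,726.5097 / (4,956.9436 × 1.106704) = 23.82968.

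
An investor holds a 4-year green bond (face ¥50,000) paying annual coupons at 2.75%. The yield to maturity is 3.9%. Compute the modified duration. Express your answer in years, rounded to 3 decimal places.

3.694 years

Periodic yield y = 0.039. First find Macaulay duration:
  t   CF        PV=CF/(1+0.039)^t    t·PV
  1     1,375.00     1,323.3879     1,323.3879
  2     1,375.00     1,273.7131     2,547.4261
  3     1,375.00     1,225.9029     3,677.7086
  4    51,375.00    44,084.8781   176,339.5126
  Σ                 47,907.8819   183,888.0351
P = 47,907.8819; Macaulay duration = 183,888.0351 / 47,907.8819 = 3.83837 years.
Modified duration = D_Mac / (1 + y) = 3.83837 / 1.039 = 3.69429 years.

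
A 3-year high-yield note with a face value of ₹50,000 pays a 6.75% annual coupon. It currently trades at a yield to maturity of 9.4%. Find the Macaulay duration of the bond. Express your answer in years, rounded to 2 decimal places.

Periodic yield y = 0.094. Discount each cash flow and weight by its year:
  t   CF        PV=CF/(1+0.094)^t    t·PV
  1     3,375.00     3,085.0091     3,085.0091
  2     3,375.00     2,819.9352     5,639.8705
  3    53,375.00    40,764.8569   122,294.5707
  Σ                 46,669.8013   131,019.4503
Price P = Σ PV = 46,669.8013.
Macaulay duration = Σ(t·PV) / P = 131,019.4503 / 46,669.8013 = 2.80737 years.

2.81 years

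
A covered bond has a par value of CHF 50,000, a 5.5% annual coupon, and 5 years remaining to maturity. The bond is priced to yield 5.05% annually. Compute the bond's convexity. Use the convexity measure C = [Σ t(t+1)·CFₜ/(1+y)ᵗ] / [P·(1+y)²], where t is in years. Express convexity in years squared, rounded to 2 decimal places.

23.66

With y = 0.0505:
  t   CF        PV=CF/(1+0.0505)^t    t·PV        t(t+1)·PV
  1     2,750.00     2,617.8010     2,617.8010       5,235.6021
  2     2,750.00     2,491.9572     4,983.9144      14,951.7432
  3     2,750.00     2,372.1630     7,116.4889      28,465.9557
  4     2,750.00     2,258.1275     9,032.5101      45,162.5507
  5    52,750.00    41,232.7386   206,163.6928   1,236,982.1565
  Σ                 50,972.7873   229,914.4073   1,330,798.0084
P = 50,972.7873.
Convexity = Σ t(t+1)·PV / [P·(1+y)²] = 1,330,798.0084 / (50,972.7873 × 1.103550) = 23.65820.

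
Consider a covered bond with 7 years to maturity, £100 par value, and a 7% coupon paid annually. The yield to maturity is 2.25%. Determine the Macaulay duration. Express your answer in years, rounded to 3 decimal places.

5.937 years

Periodic yield y = 0.0225. Discount each cash flow and weight by its year:
  t   CF        PV=CF/(1+0.0225)^t    t·PV
  1         7.00         6.8460         6.8460
  2         7.00         6.6953        13.3906
  3         7.00         6.5480        19.6440
  4         7.00         6.4039        25.6156
  5         7.00         6.2630        31.3149
  6         7.00         6.1252        36.7510
  7       107.00        91.5673       640.9713
  Σ                    130.4487       774.5335
Price P = Σ PV = 130.4487.
Macaulay duration = Σ(t·PV) / P = 774.5335 / 130.4487 = 5.93746 years.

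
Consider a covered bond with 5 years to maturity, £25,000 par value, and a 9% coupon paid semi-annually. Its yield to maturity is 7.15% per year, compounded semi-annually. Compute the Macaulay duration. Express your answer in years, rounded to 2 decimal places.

Periodic yield y = 0.03575. Discount each cash flow and weight by its period:
  t   CF        PV=CF/(1+0.03575)^t    t·PV
  1     1,125.00     1,086.1694     1,086.1694
  2     1,125.00     1,048.6792     2,097.3583
  3     1,125.00     1,012.4829     3,037.4487
  4     1,125.00       977.5360     3,910.1439
  5     1,125.00       943.7953     4,718.9765
  6     1,125.00       911.2192     5,467.3153
  7     1,125.00       879.7675     6,158.3727
  8     1,125.00       849.4014     6,795.2114
  9     1,125.00       820.0834     7,380.7510
  10   26,125.00    18,386.8308   183,868.3079
  Σ                 26,915.9652   224,520.0553
Price P = Σ PV = 26,915.9652.
Macaulay duration = Σ(t·PV) / P = 224,520.0553 / 26,915.9652 = 8.34152 half-year periods.
In years: 8.34152 / 2 = 4.17076 years.

4.17 years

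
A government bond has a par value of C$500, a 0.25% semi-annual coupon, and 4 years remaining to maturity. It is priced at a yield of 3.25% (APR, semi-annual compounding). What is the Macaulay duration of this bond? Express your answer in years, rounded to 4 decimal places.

3.9812 years

Periodic yield y = 0.01625. Discount each cash flow and weight by its period:
  t   CF        PV=CF/(1+0.01625)^t    t·PV
  1        0.625         0.6150         0.6150
  2        0.625         0.6052         1.2103
  3        0.625         0.5955         1.7865
  4        0.625         0.5860         2.3439
  5        0.625         0.5766         2.8830
  6        0.625         0.5674         3.4043
  7        0.625         0.5583         3.9082
  8      500.625       440.0561     3,520.4490
  Σ                    444.1601     3,536.6002
Price P = Σ PV = 444.1601.
Macaulay duration = Σ(t·PV) / P = 3,536.6002 / 444.1601 = 7.96245 half-year periods.
In years: 7.96245 / 2 = 3.98122 years.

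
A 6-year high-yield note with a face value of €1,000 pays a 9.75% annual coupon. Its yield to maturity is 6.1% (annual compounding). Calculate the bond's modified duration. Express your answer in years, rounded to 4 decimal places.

4.6340 years

Periodic yield y = 0.061. First find Macaulay duration:
  t   CF        PV=CF/(1+0.061)^t    t·PV
  1        97.50        91.8944        91.8944
  2        97.50        86.6112       173.2223
  3        97.50        81.6316       244.8949
  4        97.50        76.9384       307.7536
  5        97.50        72.5150       362.5749
  6     1,097.50       769.3292     4,615.9753
  Σ                  1,178.9198     5,796.3154
P = 1,178.9198; Macaulay duration = 5,796.3154 / 1,178.9198 = 4.91663 years.
Modified duration = D_Mac / (1 + y) = 4.91663 / 1.061 = 4.63396 years.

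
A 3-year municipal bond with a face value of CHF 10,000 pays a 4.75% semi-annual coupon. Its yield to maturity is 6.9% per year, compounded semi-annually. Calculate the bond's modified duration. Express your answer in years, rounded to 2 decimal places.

2.73 years

Periodic yield y = 0.0345. First find Macaulay duration:
  t   CF        PV=CF/(1+0.0345)^t    t·PV
  1       237.50       229.5795       229.5795
  2       237.50       221.9232       443.8463
  3       237.50       214.5221       643.5664
  4       237.50       207.3679       829.4718
  5       237.50       200.4523     1,002.2617
  6    10,237.50     8,352.3935    50,114.3608
  Σ                  9,426.2386    53,263.0865
P = 9,426.2386; Macaulay duration = 53,263.0865 / 9,426.2386 = 5.65051 half-year periods = 2.82526 years.
Modified duration = D_Mac / (1 + y) = 2.82526 / 1.0345 = 2.73104 years.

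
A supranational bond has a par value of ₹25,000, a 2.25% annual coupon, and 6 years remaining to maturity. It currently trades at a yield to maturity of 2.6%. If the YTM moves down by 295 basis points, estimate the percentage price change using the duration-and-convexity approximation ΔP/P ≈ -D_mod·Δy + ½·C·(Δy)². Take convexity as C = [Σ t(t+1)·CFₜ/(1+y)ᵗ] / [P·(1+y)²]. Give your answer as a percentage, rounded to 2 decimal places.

+17.93%

With y = 0.026:
  t   CF        PV=CF/(1+0.026)^t    t·PV        t(t+1)·PV
  1       562.50       548.2456       548.2456       1,096.4912
  2       562.50       534.3525     1,068.7049       3,206.1147
  3       562.50       520.8114     1,562.4341       6,249.7363
  4       562.50       507.6134     2,030.4536      10,152.2681
  5       562.50       494.7499     2,473.7495      14,842.4973
  6    25,562.50    21,913.8740   131,483.2441     920,382.7090
  Σ                 24,519.6468   139,166.8319     955,929.8166
P = 24,519.6468; D_Mac = 5.67573 yrs; D_mod = 5.53190 yrs; C = 37.03540.
Duration effect: -5.53190 × (-0.0295) = +0.163191
Convexity effect: 0.5 × 37.03540 × (-0.0295)² = +0.0161150
ΔP/P ≈ +0.163191 + 0.0161150 = +0.179306 = +17.9306%.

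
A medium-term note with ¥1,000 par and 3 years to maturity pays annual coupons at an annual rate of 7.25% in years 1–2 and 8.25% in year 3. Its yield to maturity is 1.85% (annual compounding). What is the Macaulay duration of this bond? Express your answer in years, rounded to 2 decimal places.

2.82 years

Periodic yield y = 0.0185. Discount each cash flow and weight by its year:
  t   CF        PV=CF/(1+0.0185)^t    t·PV
  1        72.50        71.1831        71.1831
  2        72.50        69.8901       139.7803
  3     1,082.50     1,024.5775     3,073.7324
  Σ                  1,165.6507     3,284.6958
Price P = Σ PV = 1,165.6507.
Macaulay duration = Σ(t·PV) / P = 3,284.6958 / 1,165.6507 = 2.81791 years.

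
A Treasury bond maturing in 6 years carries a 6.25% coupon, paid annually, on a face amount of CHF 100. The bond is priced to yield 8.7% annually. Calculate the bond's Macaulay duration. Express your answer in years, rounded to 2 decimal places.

Periodic yield y = 0.087. Discount each cash flow and weight by its year:
  t   CF        PV=CF/(1+0.087)^t    t·PV
  1         6.25         5.7498         5.7498
  2         6.25         5.2896        10.5792
  3         6.25         4.8662        14.5986
  4         6.25         4.4767        17.9070
  5         6.25         4.1184        20.5922
  6       106.25        64.4098       386.4586
  Σ                     88.9105       455.8853
Price P = Σ PV = 88.9105.
Macaulay duration = Σ(t·PV) / P = 455.8853 / 88.9105 = 5.12746 years.

5.13 years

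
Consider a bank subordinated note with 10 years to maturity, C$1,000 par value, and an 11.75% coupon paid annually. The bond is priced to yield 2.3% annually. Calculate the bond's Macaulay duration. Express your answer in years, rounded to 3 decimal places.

Periodic yield y = 0.023. Discount each cash flow and weight by its year:
  t   CF        PV=CF/(1+0.023)^t    t·PV
  1       117.50       114.8583       114.8583
  2       117.50       112.2759       224.5518
  3       117.50       109.7516       329.2549
  4       117.50       107.2841       429.1364
  5       117.50       104.8720       524.3602
  6       117.50       102.5142       615.0853
  7       117.50       100.2094       701.4657
  8       117.50        97.9564       783.6512
  9       117.50        95.7541       861.7865
  10    1,117.50       890.2074     8,902.0739
  Σ                  1,835.6834    13,486.2240
Price P = Σ PV = 1,835.6834.
Macaulay duration = Σ(t·PV) / P = 13,486.2240 / 1,835.6834 = 7.34670 years.

7.347 years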